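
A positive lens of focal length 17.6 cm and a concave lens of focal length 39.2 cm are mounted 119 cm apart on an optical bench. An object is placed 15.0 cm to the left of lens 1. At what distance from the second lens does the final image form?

33.3 cm

Lens 1: 1/d_i1 = 1/f₁ − 1/d_o1 = 1/(17.6) − 1/(15.0) = -0.009848, so d_i1 = -101.5 cm.
The intermediate image is 101.5 cm to the left of lens 1 (virtual), which is 119 − (-101.5) = 220.5 cm to the left of lens 2, so d_o2 = +220.5 cm.
Lens 2 is diverging, so f₂ = −39.2 cm.
Lens 2: 1/d_i2 = 1/f₂ − 1/d_o2 = 1/(-39.2) − 1/(220.5) = -0.03005, so d_i2 = -33.3 cm.
The final image is virtual, 33.3 cm to the left of lens 2 (overall magnification ≈ 1.0).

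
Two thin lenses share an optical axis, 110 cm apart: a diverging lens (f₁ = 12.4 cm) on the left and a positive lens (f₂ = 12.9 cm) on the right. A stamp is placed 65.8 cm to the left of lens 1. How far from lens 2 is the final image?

14.4 cm

Lens 1 is diverging, so f₁ = −12.4 cm.
Lens 1: 1/d_i1 = 1/f₁ − 1/d_o1 = 1/(-12.4) − 1/(65.8) = -0.09584, so d_i1 = -10.43 cm.
The intermediate image is 10.43 cm to the left of lens 1 (virtual), which is 110 − (-10.43) = 120.4 cm to the left of lens 2, so d_o2 = +120.4 cm.
Lens 2: 1/d_i2 = 1/f₂ − 1/d_o2 = 1/(12.9) − 1/(120.4) = 0.06921, so d_i2 = 14.4 cm.
The final image is real, 14.4 cm to the right of lens 2 (overall magnification ≈ -0.019).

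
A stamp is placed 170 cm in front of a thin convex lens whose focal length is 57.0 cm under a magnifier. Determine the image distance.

Thin-lens equation: 1/v = 1/f − 1/u = 1/(57.00) − 1/(170) = 0.01754 − 0.005882 = 0.01166, so v = 85.8 cm.
The image is real, inverted and reduced, on the far side of the lens.

85.8 cm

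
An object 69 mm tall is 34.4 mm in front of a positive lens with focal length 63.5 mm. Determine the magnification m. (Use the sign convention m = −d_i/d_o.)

1/d_i = 1/f − 1/d_o = 1/(63.50) − 1/(34.4) = -0.01332, so d_i = -75.07 mm.
m = −d_i/d_o = −(-75.07)/(34.4) = +2.18.
The image is virtual, upright and enlarged, on the same side as the object.

m = +2.18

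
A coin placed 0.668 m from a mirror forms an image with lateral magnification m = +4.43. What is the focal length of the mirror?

m = −d_i/d_o ⇒ d_i = −m·d_o = −(+4.43)·(0.668) = -2.959 m.
1/f = 1/d_o + 1/d_i = 1/(0.668) + 1/(-2.959) = 1.159, so f = 0.863 m.
Since f is positive, the mirror is concave.

f = 0.863 m (concave)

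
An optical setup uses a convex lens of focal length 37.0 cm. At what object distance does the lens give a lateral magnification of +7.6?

32.1 cm

m = −d_i/d_o ⇒ d_i = −m·d_o.
1/f = 1/d_o + 1/d_i = 1/d_o − 1/(m·d_o) = (1 − 1/m)/d_o, so d_o = f(1 − 1/m) = (37.00)(1 − 1/(+7.6)) = 32.1 cm.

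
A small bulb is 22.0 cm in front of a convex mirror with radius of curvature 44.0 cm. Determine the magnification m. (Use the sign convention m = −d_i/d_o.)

f = R/2 = 44.0/2 = 22.00 cm; for a convex mirror, f = -22.00 cm.
1/d_i = 1/f − 1/d_o = 1/(-22.00) − 1/(22.0) = -0.09091, so d_i = -11.00 cm.
m = −d_i/d_o = −(-11.00)/(22.0) = +0.500.
The image is virtual, upright and reduced, behind the mirror.

m = +0.500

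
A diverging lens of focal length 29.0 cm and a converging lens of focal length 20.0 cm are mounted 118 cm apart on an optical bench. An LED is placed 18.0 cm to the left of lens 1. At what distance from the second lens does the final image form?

23.7 cm

Lens 1 is diverging, so f₁ = −29.0 cm.
Lens 1: 1/d_i1 = 1/f₁ − 1/d_o1 = 1/(-29.0) − 1/(18.0) = -0.09004, so d_i1 = -11.11 cm.
The intermediate image is 11.11 cm to the left of lens 1 (virtual), which is 118 − (-11.11) = 129.1 cm to the left of lens 2, so d_o2 = +129.1 cm.
Lens 2: 1/d_i2 = 1/f₂ − 1/d_o2 = 1/(20.0) − 1/(129.1) = 0.04225, so d_i2 = 23.7 cm.
The final image is real, 23.7 cm to the right of lens 2 (overall magnification ≈ -0.11).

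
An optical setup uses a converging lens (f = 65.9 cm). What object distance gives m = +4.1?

49.8 cm

m = −d_i/d_o ⇒ d_i = −m·d_o.
1/f = 1/d_o + 1/d_i = 1/d_o − 1/(m·d_o) = (1 − 1/m)/d_o, so d_o = f(1 − 1/m) = (65.90)(1 − 1/(+4.1)) = 49.8 cm.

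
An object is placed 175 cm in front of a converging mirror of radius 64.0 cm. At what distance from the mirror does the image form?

39.2 cm

f = R/2 = 64.0/2 = 32.00 cm.
Mirror equation: 1/v = 1/f − 1/u = 1/(32.00) − 1/(175) = 0.03125 − 0.005714 = 0.02554, so v = 39.2 cm.
The image is real, inverted and reduced, in front of the mirror.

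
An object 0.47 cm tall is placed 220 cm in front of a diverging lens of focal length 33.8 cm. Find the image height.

0.0626 cm

For a diverging lens, f = -33.8 cm.
1/d_i = 1/f − 1/d_o = 1/(-33.80) − 1/(220) = -0.03413, so d_i = -29.30 cm.
m = −d_i/d_o = +0.1332.
|h_i| = |m|·h_o = 0.1332 × 0.47 = 0.0626 cm. The image is virtual, upright and reduced, on the same side as the object.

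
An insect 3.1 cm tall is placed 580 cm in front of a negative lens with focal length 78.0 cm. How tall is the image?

For a negative lens, f = -78.0 cm.
1/d_i = 1/f − 1/d_o = 1/(-78.00) − 1/(580) = -0.01454, so d_i = -68.75 cm.
m = −d_i/d_o = +0.1185.
|h_i| = |m|·h_o = 0.1185 × 3.1 = 0.367 cm. The image is virtual, upright and reduced, on the same side as the object.

0.367 cm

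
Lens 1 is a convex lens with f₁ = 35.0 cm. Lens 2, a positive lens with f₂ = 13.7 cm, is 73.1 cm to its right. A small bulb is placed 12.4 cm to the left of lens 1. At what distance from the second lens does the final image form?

Lens 1: 1/d_i1 = 1/f₁ − 1/d_o1 = 1/(35.0) − 1/(12.4) = -0.05207, so d_i1 = -19.20 cm.
The intermediate image is 19.20 cm to the left of lens 1 (virtual), which is 73.1 − (-19.20) = 92.30 cm to the left of lens 2, so d_o2 = +92.30 cm.
Lens 2: 1/d_i2 = 1/f₂ − 1/d_o2 = 1/(13.7) − 1/(92.30) = 0.06216, so d_i2 = 16.1 cm.
The final image is real, 16.1 cm to the right of lens 2 (overall magnification ≈ -0.27).

16.1 cm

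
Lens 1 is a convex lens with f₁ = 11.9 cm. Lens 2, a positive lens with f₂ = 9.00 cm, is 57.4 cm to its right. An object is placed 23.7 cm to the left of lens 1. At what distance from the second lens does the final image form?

12.3 cm

Lens 1: 1/d_i1 = 1/f₁ − 1/d_o1 = 1/(11.9) − 1/(23.7) = 0.04184, so d_i1 = 23.90 cm.
The intermediate image is 23.90 cm to the right of lens 1, which is 57.4 − (23.90) = 33.50 cm to the left of lens 2, so d_o2 = +33.50 cm.
Lens 2: 1/d_i2 = 1/f₂ − 1/d_o2 = 1/(9.00) − 1/(33.50) = 0.08126, so d_i2 = 12.3 cm.
The final image is real, 12.3 cm to the right of lens 2 (overall magnification ≈ 0.37).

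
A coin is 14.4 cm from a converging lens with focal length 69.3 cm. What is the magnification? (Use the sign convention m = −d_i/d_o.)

m = +1.26

1/d_i = 1/f − 1/d_o = 1/(69.30) − 1/(14.4) = -0.05501, so d_i = -18.18 cm.
m = −d_i/d_o = −(-18.18)/(14.4) = +1.26.
The image is virtual, upright and enlarged, on the same side as the object.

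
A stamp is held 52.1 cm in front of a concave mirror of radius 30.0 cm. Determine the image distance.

21.1 cm

f = R/2 = 30.0/2 = 15.00 cm.
Mirror equation: 1/s_i = 1/f − 1/s_o = 1/(15.00) − 1/(52.1) = 0.06667 − 0.01919 = 0.04747, so s_i = 21.1 cm.
The image is real, inverted and reduced, in front of the mirror.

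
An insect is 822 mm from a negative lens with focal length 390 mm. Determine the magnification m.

For a negative lens, f = -390 mm.
1/d_i = 1/f − 1/d_o = 1/(-390.0) − 1/(822) = -0.003781, so d_i = -264.5 mm.
m = −d_i/d_o = −(-264.5)/(822) = +0.322.
The image is virtual, upright and reduced, on the same side as the object.

m = +0.322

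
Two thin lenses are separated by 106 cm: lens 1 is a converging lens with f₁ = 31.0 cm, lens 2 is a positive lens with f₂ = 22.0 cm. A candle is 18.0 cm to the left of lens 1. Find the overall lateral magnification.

Lens 1: 1/d_i1 = 1/(31.0) − 1/(18.0) = -0.02330, so d_i1 = -42.92 cm; m₁ = −d_i1/d_o1 = +2.384.
d_o2 = 106 − (-42.92) = 148.9 cm.
Lens 2: 1/d_i2 = 1/(22.0) − 1/(148.9) = 0.03874, so d_i2 = 25.81 cm; m₂ = −d_i2/d_o2 = -0.1734.
m = m₁·m₂ = (+2.384)(-0.1734) = -0.413.

m = -0.413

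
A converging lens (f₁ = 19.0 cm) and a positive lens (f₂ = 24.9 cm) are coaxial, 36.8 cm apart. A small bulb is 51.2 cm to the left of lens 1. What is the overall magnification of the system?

m = -0.802

Lens 1: 1/d_i1 = 1/(19.0) − 1/(51.2) = 0.03310, so d_i1 = 30.21 cm; m₁ = −d_i1/d_o1 = -0.5900.
d_o2 = 36.8 − (30.21) = 6.590 cm.
Lens 2: 1/d_i2 = 1/(24.9) − 1/(6.590) = -0.1116, so d_i2 = -8.962 cm; m₂ = −d_i2/d_o2 = +1.360.
m = m₁·m₂ = (-0.5900)(+1.360) = -0.802.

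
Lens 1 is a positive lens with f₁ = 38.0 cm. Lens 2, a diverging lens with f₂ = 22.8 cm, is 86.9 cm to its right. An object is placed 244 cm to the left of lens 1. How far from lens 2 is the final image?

14.8 cm

Lens 1: 1/d_i1 = 1/f₁ − 1/d_o1 = 1/(38.0) − 1/(244) = 0.02222, so d_i1 = 45.01 cm.
The intermediate image is 45.01 cm to the right of lens 1, which is 86.9 − (45.01) = 41.89 cm to the left of lens 2, so d_o2 = +41.89 cm.
Lens 2 is diverging, so f₂ = −22.8 cm.
Lens 2: 1/d_i2 = 1/f₂ − 1/d_o2 = 1/(-22.8) − 1/(41.89) = -0.06773, so d_i2 = -14.8 cm.
The final image is virtual, 14.8 cm to the left of lens 2 (overall magnification ≈ -0.065).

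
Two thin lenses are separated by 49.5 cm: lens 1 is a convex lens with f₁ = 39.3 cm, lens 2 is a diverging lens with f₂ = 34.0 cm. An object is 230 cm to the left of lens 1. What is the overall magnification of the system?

Lens 1: 1/d_i1 = 1/(39.3) − 1/(230) = 0.02110, so d_i1 = 47.40 cm; m₁ = −d_i1/d_o1 = -0.2061.
d_o2 = 49.5 − (47.40) = 2.100 cm.
f₂ = −34.0 cm (diverging).
Lens 2: 1/d_i2 = 1/(-34.0) − 1/(2.100) = -0.5056, so d_i2 = -1.978 cm; m₂ = −d_i2/d_o2 = +0.9418.
m = m₁·m₂ = (-0.2061)(+0.9418) = -0.194.

m = -0.194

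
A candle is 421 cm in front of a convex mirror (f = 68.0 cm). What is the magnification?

For a convex mirror, f = -68.0 cm.
1/d_i = 1/f − 1/d_o = 1/(-68.00) − 1/(421) = -0.01708, so d_i = -58.54 cm.
m = −d_i/d_o = −(-58.54)/(421) = +0.139.
The image is virtual, upright and reduced, behind the mirror.

m = +0.139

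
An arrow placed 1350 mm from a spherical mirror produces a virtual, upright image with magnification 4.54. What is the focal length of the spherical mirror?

f = 1730 mm (concave)

m = −d_i/d_o ⇒ d_i = −m·d_o = −(+4.54)·(1350) = -6129 mm.
1/f = 1/d_o + 1/d_i = 1/(1350) + 1/(-6129) = 0.0005776, so f = 1730 mm.
Since f is positive, the spherical mirror is concave.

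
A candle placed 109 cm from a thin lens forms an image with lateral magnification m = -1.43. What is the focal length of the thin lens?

f = 64.1 cm (converging)

m = −d_i/d_o ⇒ d_i = −m·d_o = −(-1.43)·(109) = 155.9 cm.
1/f = 1/d_o + 1/d_i = 1/(109) + 1/(155.9) = 0.01559, so f = 64.1 cm.
Since f is positive, the thin lens is converging.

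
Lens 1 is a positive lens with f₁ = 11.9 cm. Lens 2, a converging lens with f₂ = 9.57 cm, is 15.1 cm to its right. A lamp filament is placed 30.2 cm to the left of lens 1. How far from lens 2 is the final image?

Lens 1: 1/d_i1 = 1/f₁ − 1/d_o1 = 1/(11.9) − 1/(30.2) = 0.05092, so d_i1 = 19.64 cm.
The intermediate image is 19.64 cm to the right of lens 1, which lies 4.540 cm to the right of lens 2 — a virtual object — so d_o2 = −4.540 cm.
Lens 2: 1/d_i2 = 1/f₂ − 1/d_o2 = 1/(9.57) − 1/(-4.540) = 0.3248, so d_i2 = 3.08 cm.
The final image is real, 3.08 cm to the right of lens 2 (overall magnification ≈ -0.44).

3.08 cm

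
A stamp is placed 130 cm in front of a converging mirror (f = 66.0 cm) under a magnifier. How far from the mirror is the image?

Mirror equation: 1/s_i = 1/f − 1/s_o = 1/(66.00) − 1/(130) = 0.01515 − 0.007692 = 0.007459, so s_i = 134 cm.
The image is real, inverted and enlarged, in front of the mirror.

134 cm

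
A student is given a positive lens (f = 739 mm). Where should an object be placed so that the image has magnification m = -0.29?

m = −d_i/d_o ⇒ d_i = −m·d_o.
1/f = 1/d_o + 1/d_i = 1/d_o − 1/(m·d_o) = (1 − 1/m)/d_o, so d_o = f(1 − 1/m) = (739.0)(1 − 1/(-0.29)) = 3290 mm.

3290 mm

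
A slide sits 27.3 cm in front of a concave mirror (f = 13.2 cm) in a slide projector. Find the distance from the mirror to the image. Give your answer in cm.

25.6 cm

Mirror equation: 1/v = 1/f − 1/u = 1/(13.20) − 1/(27.3) = 0.07576 − 0.03663 = 0.03913, so v = 25.6 cm.
The image is real, inverted and reduced, in front of the mirror.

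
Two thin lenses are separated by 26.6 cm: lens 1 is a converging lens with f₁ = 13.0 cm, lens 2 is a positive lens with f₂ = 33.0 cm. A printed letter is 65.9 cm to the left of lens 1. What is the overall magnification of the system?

Lens 1: 1/d_i1 = 1/(13.0) − 1/(65.9) = 0.06175, so d_i1 = 16.19 cm; m₁ = −d_i1/d_o1 = -0.2457.
d_o2 = 26.6 − (16.19) = 10.41 cm.
Lens 2: 1/d_i2 = 1/(33.0) − 1/(10.41) = -0.06576, so d_i2 = -15.21 cm; m₂ = −d_i2/d_o2 = +1.461.
m = m₁·m₂ = (-0.2457)(+1.461) = -0.359.

m = -0.359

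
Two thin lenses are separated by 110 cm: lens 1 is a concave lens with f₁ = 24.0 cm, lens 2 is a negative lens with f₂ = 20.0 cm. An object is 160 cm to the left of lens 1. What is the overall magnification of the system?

m = +0.0173

f₁ = −24.0 cm (diverging).
Lens 1: 1/d_i1 = 1/(-24.0) − 1/(160) = -0.04792, so d_i1 = -20.87 cm; m₁ = −d_i1/d_o1 = +0.1304.
d_o2 = 110 − (-20.87) = 130.9 cm.
f₂ = −20.0 cm (diverging).
Lens 2: 1/d_i2 = 1/(-20.0) − 1/(130.9) = -0.05764, so d_i2 = -17.35 cm; m₂ = −d_i2/d_o2 = +0.1325.
m = m₁·m₂ = (+0.1304)(+0.1325) = +0.0173.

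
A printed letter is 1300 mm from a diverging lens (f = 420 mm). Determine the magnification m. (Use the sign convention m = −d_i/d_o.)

For a diverging lens, f = -420 mm.
1/d_i = 1/f − 1/d_o = 1/(-420.0) − 1/(1300) = -0.003150, so d_i = -317.4 mm.
m = −d_i/d_o = −(-317.4)/(1300) = +0.244.
The image is virtual, upright and reduced, on the same side as the object.

m = +0.244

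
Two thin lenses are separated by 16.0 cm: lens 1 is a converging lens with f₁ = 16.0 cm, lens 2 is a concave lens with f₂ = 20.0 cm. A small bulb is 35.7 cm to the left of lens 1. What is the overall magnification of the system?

Lens 1: 1/d_i1 = 1/(16.0) − 1/(35.7) = 0.03449, so d_i1 = 28.99 cm; m₁ = −d_i1/d_o1 = -0.8120.
d_o2 = 16.0 − (28.99) = -12.99 cm (virtual object).
f₂ = −20.0 cm (diverging).
Lens 2: 1/d_i2 = 1/(-20.0) − 1/(-12.99) = 0.02698, so d_i2 = 37.06 cm; m₂ = −d_i2/d_o2 = +2.853.
m = m₁·m₂ = (-0.8120)(+2.853) = -2.32.

m = -2.32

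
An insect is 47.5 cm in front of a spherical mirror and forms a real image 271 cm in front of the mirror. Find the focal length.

f = 40.4 cm (concave)

Real image ⇒ d_i = +271 cm.
1/f = 1/d_o + 1/d_i = 1/(47.5) + 1/(271) = 0.02474, so f = 40.4 cm.
Since f is positive, the spherical mirror is concave.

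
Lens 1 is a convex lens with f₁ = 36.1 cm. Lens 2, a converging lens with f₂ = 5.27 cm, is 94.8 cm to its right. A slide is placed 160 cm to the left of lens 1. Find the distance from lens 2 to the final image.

5.92 cm

Lens 1: 1/d_i1 = 1/f₁ − 1/d_o1 = 1/(36.1) − 1/(160) = 0.02145, so d_i1 = 46.62 cm.
The intermediate image is 46.62 cm to the right of lens 1, which is 94.8 − (46.62) = 48.18 cm to the left of lens 2, so d_o2 = +48.18 cm.
Lens 2: 1/d_i2 = 1/f₂ − 1/d_o2 = 1/(5.27) − 1/(48.18) = 0.1690, so d_i2 = 5.92 cm.
The final image is real, 5.92 cm to the right of lens 2 (overall magnification ≈ 0.036).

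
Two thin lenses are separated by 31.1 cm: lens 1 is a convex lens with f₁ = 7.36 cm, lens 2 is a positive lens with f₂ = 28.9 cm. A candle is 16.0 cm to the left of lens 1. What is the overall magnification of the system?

m = -2.15

Lens 1: 1/d_i1 = 1/(7.36) − 1/(16.0) = 0.07337, so d_i1 = 13.63 cm; m₁ = −d_i1/d_o1 = -0.8519.
d_o2 = 31.1 − (13.63) = 17.47 cm.
Lens 2: 1/d_i2 = 1/(28.9) − 1/(17.47) = -0.02264, so d_i2 = -44.17 cm; m₂ = −d_i2/d_o2 = +2.528.
m = m₁·m₂ = (-0.8519)(+2.528) = -2.15.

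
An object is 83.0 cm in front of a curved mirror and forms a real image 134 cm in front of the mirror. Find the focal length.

f = 51.3 cm (concave)

Real image ⇒ d_i = +134 cm.
1/f = 1/d_o + 1/d_i = 1/(83.0) + 1/(134) = 0.01951, so f = 51.3 cm.
Since f is positive, the curved mirror is concave.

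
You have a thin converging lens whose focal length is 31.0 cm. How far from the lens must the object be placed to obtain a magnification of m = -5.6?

36.5 cm

m = −d_i/d_o ⇒ d_i = −m·d_o.
1/f = 1/d_o + 1/d_i = 1/d_o − 1/(m·d_o) = (1 − 1/m)/d_o, so d_o = f(1 − 1/m) = (31.00)(1 − 1/(-5.6)) = 36.5 cm.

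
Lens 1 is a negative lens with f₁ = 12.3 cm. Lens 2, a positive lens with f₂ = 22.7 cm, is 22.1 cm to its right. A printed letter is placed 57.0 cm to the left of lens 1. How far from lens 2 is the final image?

76.8 cm

Lens 1 is diverging, so f₁ = −12.3 cm.
Lens 1: 1/d_i1 = 1/f₁ − 1/d_o1 = 1/(-12.3) − 1/(57.0) = -0.09884, so d_i1 = -10.12 cm.
The intermediate image is 10.12 cm to the left of lens 1 (virtual), which is 22.1 − (-10.12) = 32.22 cm to the left of lens 2, so d_o2 = +32.22 cm.
Lens 2: 1/d_i2 = 1/f₂ − 1/d_o2 = 1/(22.7) − 1/(32.22) = 0.01302, so d_i2 = 76.8 cm.
The final image is real, 76.8 cm to the right of lens 2 (overall magnification ≈ -0.42).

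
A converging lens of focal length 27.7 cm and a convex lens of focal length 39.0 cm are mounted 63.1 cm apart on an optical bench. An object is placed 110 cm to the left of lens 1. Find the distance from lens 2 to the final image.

78.7 cm

Lens 1: 1/d_i1 = 1/f₁ − 1/d_o1 = 1/(27.7) − 1/(110) = 0.02701, so d_i1 = 37.02 cm.
The intermediate image is 37.02 cm to the right of lens 1, which is 63.1 − (37.02) = 26.08 cm to the left of lens 2, so d_o2 = +26.08 cm.
Lens 2: 1/d_i2 = 1/f₂ − 1/d_o2 = 1/(39.0) − 1/(26.08) = -0.01270, so d_i2 = -78.7 cm.
The final image is virtual, 78.7 cm to the left of lens 2 (overall magnification ≈ -1.0).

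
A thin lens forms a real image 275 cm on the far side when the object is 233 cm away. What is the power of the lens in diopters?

P = +0.793 D

d_i = +275 cm.
1/f = 1/d_o + 1/d_i = 1/(233) + 1/(275) = 0.007928 cm⁻¹.
f = 126.1 cm = 1.261 m, so P = 1/f = +0.793 D.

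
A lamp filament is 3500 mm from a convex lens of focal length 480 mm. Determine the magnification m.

m = -0.159

1/d_i = 1/f − 1/d_o = 1/(480.0) − 1/(3500) = 0.001798, so d_i = 556.3 mm.
m = −d_i/d_o = −(556.3)/(3500) = -0.159.
The image is real, inverted and reduced, on the far side of the lens.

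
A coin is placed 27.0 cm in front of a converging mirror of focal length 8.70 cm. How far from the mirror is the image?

Mirror equation: 1/q = 1/f − 1/p = 1/(8.700) − 1/(27.0) = 0.1149 − 0.03704 = 0.07791, so q = 12.8 cm.
The image is real, inverted and reduced, in front of the mirror.

12.8 cm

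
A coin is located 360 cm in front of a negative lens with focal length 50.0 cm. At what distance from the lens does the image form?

For a negative lens, f = -50.0 cm.
Lens equation: 1/v = 1/f − 1/u = 1/(-50.00) − 1/(360) = -0.02000 − 0.002778 = -0.02278, so v = -43.9 cm.
The image is virtual, upright and reduced, on the same side as the object.

43.9 cm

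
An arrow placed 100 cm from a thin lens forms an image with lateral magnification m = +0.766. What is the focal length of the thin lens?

m = −d_i/d_o ⇒ d_i = −m·d_o = −(+0.766)·(100) = -76.60 cm.
1/f = 1/d_o + 1/d_i = 1/(100) + 1/(-76.60) = -0.003055, so f = -327 cm.
Since f is negative, the thin lens is diverging.

f = -327 cm (diverging)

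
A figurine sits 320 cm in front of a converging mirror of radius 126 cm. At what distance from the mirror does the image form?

78.4 cm

f = R/2 = 126/2 = 63.00 cm.
Mirror equation: 1/v = 1/f − 1/u = 1/(63.00) − 1/(320) = 0.01587 − 0.003125 = 0.01275, so v = 78.4 cm.
The image is real, inverted and reduced, in front of the mirror.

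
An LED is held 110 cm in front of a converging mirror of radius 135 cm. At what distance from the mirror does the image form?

f = R/2 = 135/2 = 67.50 cm.
Mirror equation: 1/s_i = 1/f − 1/s_o = 1/(67.50) − 1/(110) = 0.01481 − 0.009091 = 0.005724, so s_i = 175 cm.
The image is real, inverted and enlarged, in front of the mirror.

175 cm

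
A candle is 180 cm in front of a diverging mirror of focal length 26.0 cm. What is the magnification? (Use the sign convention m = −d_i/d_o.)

For a diverging mirror, f = -26.0 cm.
1/d_i = 1/f − 1/d_o = 1/(-26.00) − 1/(180) = -0.04402, so d_i = -22.72 cm.
m = −d_i/d_o = −(-22.72)/(180) = +0.126.
The image is virtual, upright and reduced, behind the mirror.

m = +0.126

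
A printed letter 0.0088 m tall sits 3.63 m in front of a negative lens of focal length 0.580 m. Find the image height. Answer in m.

0.00121 m

For a negative lens, f = -0.580 m.
1/d_i = 1/f − 1/d_o = 1/(-0.5800) − 1/(3.63) = -2.000, so d_i = -0.5001 m.
m = −d_i/d_o = +0.1378.
|h_i| = |m|·h_o = 0.1378 × 0.0088 = 0.00121 m. The image is virtual, upright and reduced, on the same side as the object.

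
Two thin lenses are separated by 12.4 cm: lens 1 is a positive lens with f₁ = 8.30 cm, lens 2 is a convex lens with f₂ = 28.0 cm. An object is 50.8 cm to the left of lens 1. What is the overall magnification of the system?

Lens 1: 1/d_i1 = 1/(8.30) − 1/(50.8) = 0.1008, so d_i1 = 9.921 cm; m₁ = −d_i1/d_o1 = -0.1953.
d_o2 = 12.4 − (9.921) = 2.479 cm.
Lens 2: 1/d_i2 = 1/(28.0) − 1/(2.479) = -0.3677, so d_i2 = -2.720 cm; m₂ = −d_i2/d_o2 = +1.097.
m = m₁·m₂ = (-0.1953)(+1.097) = -0.214.

m = -0.214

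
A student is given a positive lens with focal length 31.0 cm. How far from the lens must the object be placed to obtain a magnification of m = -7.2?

m = −d_i/d_o ⇒ d_i = −m·d_o.
1/f = 1/d_o + 1/d_i = 1/d_o − 1/(m·d_o) = (1 − 1/m)/d_o, so d_o = f(1 − 1/m) = (31.00)(1 − 1/(-7.2)) = 35.3 cm.

35.3 cm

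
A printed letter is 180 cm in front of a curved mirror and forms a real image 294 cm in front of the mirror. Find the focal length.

Real image ⇒ d_i = +294 cm.
1/f = 1/d_o + 1/d_i = 1/(180) + 1/(294) = 0.008957, so f = 112 cm.
Since f is positive, the curved mirror is concave.

f = 112 cm (concave)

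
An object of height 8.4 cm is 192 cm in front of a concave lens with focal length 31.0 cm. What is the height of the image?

1.17 cm

For a concave lens, f = -31.0 cm.
1/d_i = 1/f − 1/d_o = 1/(-31.00) − 1/(192) = -0.03747, so d_i = -26.69 cm.
m = −d_i/d_o = +0.1390.
|h_i| = |m|·h_o = 0.1390 × 8.4 = 1.17 cm. The image is virtual, upright and reduced, on the same side as the object.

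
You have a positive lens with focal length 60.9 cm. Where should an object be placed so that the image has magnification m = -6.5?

m = −d_i/d_o ⇒ d_i = −m·d_o.
1/f = 1/d_o + 1/d_i = 1/d_o − 1/(m·d_o) = (1 − 1/m)/d_o, so d_o = f(1 − 1/m) = (60.90)(1 − 1/(-6.5)) = 70.3 cm.

70.3 cm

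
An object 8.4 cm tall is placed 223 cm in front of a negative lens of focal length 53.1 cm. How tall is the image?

For a negative lens, f = -53.1 cm.
1/d_i = 1/f − 1/d_o = 1/(-53.10) − 1/(223) = -0.02332, so d_i = -42.89 cm.
m = −d_i/d_o = +0.1923.
|h_i| = |m|·h_o = 0.1923 × 8.4 = 1.62 cm. The image is virtual, upright and reduced, on the same side as the object.

1.62 cm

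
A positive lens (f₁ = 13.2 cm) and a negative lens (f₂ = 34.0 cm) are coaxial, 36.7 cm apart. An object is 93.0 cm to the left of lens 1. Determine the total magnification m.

m = -0.102

Lens 1: 1/d_i1 = 1/(13.2) − 1/(93.0) = 0.06500, so d_i1 = 15.38 cm; m₁ = −d_i1/d_o1 = -0.1654.
d_o2 = 36.7 − (15.38) = 21.32 cm.
f₂ = −34.0 cm (diverging).
Lens 2: 1/d_i2 = 1/(-34.0) − 1/(21.32) = -0.07632, so d_i2 = -13.10 cm; m₂ = −d_i2/d_o2 = +0.6146.
m = m₁·m₂ = (-0.1654)(+0.6146) = -0.102.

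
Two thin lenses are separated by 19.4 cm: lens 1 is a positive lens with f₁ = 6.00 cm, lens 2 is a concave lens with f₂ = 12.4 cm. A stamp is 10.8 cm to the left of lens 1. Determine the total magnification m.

Lens 1: 1/d_i1 = 1/(6.00) − 1/(10.8) = 0.07407, so d_i1 = 13.50 cm; m₁ = −d_i1/d_o1 = -1.250.
d_o2 = 19.4 − (13.50) = 5.900 cm.
f₂ = −12.4 cm (diverging).
Lens 2: 1/d_i2 = 1/(-12.4) − 1/(5.900) = -0.2501, so d_i2 = -3.998 cm; m₂ = −d_i2/d_o2 = +0.6776.
m = m₁·m₂ = (-1.250)(+0.6776) = -0.847.

m = -0.847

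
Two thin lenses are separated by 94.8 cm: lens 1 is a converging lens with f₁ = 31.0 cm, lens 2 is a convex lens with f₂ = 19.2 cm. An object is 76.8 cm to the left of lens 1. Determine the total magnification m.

m = +0.550

Lens 1: 1/d_i1 = 1/(31.0) − 1/(76.8) = 0.01924, so d_i1 = 51.98 cm; m₁ = −d_i1/d_o1 = -0.6768.
d_o2 = 94.8 − (51.98) = 42.82 cm.
Lens 2: 1/d_i2 = 1/(19.2) − 1/(42.82) = 0.02873, so d_i2 = 34.81 cm; m₂ = −d_i2/d_o2 = -0.8129.
m = m₁·m₂ = (-0.6768)(-0.8129) = +0.550.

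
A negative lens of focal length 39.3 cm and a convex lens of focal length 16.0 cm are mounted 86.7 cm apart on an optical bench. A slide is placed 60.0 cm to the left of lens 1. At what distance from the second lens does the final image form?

Lens 1 is diverging, so f₁ = −39.3 cm.
Lens 1: 1/d_i1 = 1/f₁ − 1/d_o1 = 1/(-39.3) − 1/(60.0) = -0.04211, so d_i1 = -23.75 cm.
The intermediate image is 23.75 cm to the left of lens 1 (virtual), which is 86.7 − (-23.75) = 110.5 cm to the left of lens 2, so d_o2 = +110.5 cm.
Lens 2: 1/d_i2 = 1/f₂ − 1/d_o2 = 1/(16.0) − 1/(110.5) = 0.05345, so d_i2 = 18.7 cm.
The final image is real, 18.7 cm to the right of lens 2 (overall magnification ≈ -0.067).

18.7 cm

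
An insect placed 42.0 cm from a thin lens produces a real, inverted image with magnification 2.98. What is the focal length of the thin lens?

f = 31.4 cm (converging)

m = −d_i/d_o ⇒ d_i = −m·d_o = −(-2.98)·(42.0) = 125.2 cm.
1/f = 1/d_o + 1/d_i = 1/(42.0) + 1/(125.2) = 0.03180, so f = 31.4 cm.
Since f is positive, the thin lens is converging.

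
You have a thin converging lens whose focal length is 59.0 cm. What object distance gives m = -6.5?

m = −d_i/d_o ⇒ d_i = −m·d_o.
1/f = 1/d_o + 1/d_i = 1/d_o − 1/(m·d_o) = (1 − 1/m)/d_o, so d_o = f(1 − 1/m) = (59.00)(1 − 1/(-6.5)) = 68.1 cm.

68.1 cm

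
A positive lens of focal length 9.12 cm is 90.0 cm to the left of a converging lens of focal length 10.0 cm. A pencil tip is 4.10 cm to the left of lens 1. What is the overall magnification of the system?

Lens 1: 1/d_i1 = 1/(9.12) − 1/(4.10) = -0.1343, so d_i1 = -7.449 cm; m₁ = −d_i1/d_o1 = +1.817.
d_o2 = 90.0 − (-7.449) = 97.45 cm.
Lens 2: 1/d_i2 = 1/(10.0) − 1/(97.45) = 0.08974, so d_i2 = 11.14 cm; m₂ = −d_i2/d_o2 = -0.1144.
m = m₁·m₂ = (+1.817)(-0.1144) = -0.208.

m = -0.208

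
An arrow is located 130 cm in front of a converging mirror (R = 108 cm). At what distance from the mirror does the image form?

f = R/2 = 108/2 = 54.00 cm.
Mirror equation: 1/q = 1/f − 1/p = 1/(54.00) − 1/(130) = 0.01852 − 0.007692 = 0.01083, so q = 92.4 cm.
The image is real, inverted and reduced, in front of the mirror.

92.4 cm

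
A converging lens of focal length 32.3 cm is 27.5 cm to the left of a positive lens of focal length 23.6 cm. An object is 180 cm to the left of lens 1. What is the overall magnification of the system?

m = -0.146

Lens 1: 1/d_i1 = 1/(32.3) − 1/(180) = 0.02540, so d_i1 = 39.36 cm; m₁ = −d_i1/d_o1 = -0.2187.
d_o2 = 27.5 − (39.36) = -11.86 cm (virtual object).
Lens 2: 1/d_i2 = 1/(23.6) − 1/(-11.86) = 0.1267, so d_i2 = 7.893 cm; m₂ = −d_i2/d_o2 = +0.6655.
m = m₁·m₂ = (-0.2187)(+0.6655) = -0.146.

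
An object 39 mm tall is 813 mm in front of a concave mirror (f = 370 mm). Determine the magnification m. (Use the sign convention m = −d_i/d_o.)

m = -0.835

1/d_i = 1/f − 1/d_o = 1/(370.0) − 1/(813) = 0.001473, so d_i = 679.0 mm.
m = −d_i/d_o = −(679.0)/(813) = -0.835.
The image is real, inverted and reduced, in front of the mirror.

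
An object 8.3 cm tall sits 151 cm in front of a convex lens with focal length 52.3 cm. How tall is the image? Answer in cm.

1/d_i = 1/f − 1/d_o = 1/(52.30) − 1/(151) = 0.01250, so d_i = 80.01 cm.
m = −d_i/d_o = -0.5299.
|h_i| = |m|·h_o = 0.5299 × 8.3 = 4.40 cm. The image is real, inverted and reduced, on the far side of the lens.

4.40 cm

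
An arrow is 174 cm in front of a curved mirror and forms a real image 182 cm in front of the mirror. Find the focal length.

f = 89.0 cm (concave)

Real image ⇒ d_i = +182 cm.
1/f = 1/d_o + 1/d_i = 1/(174) + 1/(182) = 0.01124, so f = 89.0 cm.
Since f is positive, the curved mirror is concave.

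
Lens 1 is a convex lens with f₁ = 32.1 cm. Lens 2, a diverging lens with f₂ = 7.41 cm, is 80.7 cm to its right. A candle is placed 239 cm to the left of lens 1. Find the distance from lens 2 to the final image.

Lens 1: 1/d_i1 = 1/f₁ − 1/d_o1 = 1/(32.1) − 1/(239) = 0.02697, so d_i1 = 37.08 cm.
The intermediate image is 37.08 cm to the right of lens 1, which is 80.7 − (37.08) = 43.62 cm to the left of lens 2, so d_o2 = +43.62 cm.
Lens 2 is diverging, so f₂ = −7.41 cm.
Lens 2: 1/d_i2 = 1/f₂ − 1/d_o2 = 1/(-7.41) − 1/(43.62) = -0.1579, so d_i2 = -6.33 cm.
The final image is virtual, 6.33 cm to the left of lens 2 (overall magnification ≈ -0.023).

6.33 cm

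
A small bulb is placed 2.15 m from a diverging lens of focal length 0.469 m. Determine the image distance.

0.385 m

For a diverging lens, f = -0.469 m.
Thin-lens equation: 1/d_i = 1/f − 1/d_o = 1/(-0.4690) − 1/(2.15) = -2.132 − 0.4651 = -2.597, so d_i = -0.385 m.
The image is virtual, upright and reduced, on the same side as the object.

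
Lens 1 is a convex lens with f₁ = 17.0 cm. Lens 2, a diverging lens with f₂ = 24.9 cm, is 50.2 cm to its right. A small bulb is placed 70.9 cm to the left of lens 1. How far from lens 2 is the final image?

13.1 cm

Lens 1: 1/d_i1 = 1/f₁ − 1/d_o1 = 1/(17.0) − 1/(70.9) = 0.04472, so d_i1 = 22.36 cm.
The intermediate image is 22.36 cm to the right of lens 1, which is 50.2 − (22.36) = 27.84 cm to the left of lens 2, so d_o2 = +27.84 cm.
Lens 2 is diverging, so f₂ = −24.9 cm.
Lens 2: 1/d_i2 = 1/f₂ − 1/d_o2 = 1/(-24.9) − 1/(27.84) = -0.07608, so d_i2 = -13.1 cm.
The final image is virtual, 13.1 cm to the left of lens 2 (overall magnification ≈ -0.15).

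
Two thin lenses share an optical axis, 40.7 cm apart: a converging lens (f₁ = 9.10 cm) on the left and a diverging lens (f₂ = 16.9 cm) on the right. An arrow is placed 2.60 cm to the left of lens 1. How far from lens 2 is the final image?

12.2 cm

Lens 1: 1/d_i1 = 1/f₁ − 1/d_o1 = 1/(9.10) − 1/(2.60) = -0.2747, so d_i1 = -3.640 cm.
The intermediate image is 3.640 cm to the left of lens 1 (virtual), which is 40.7 − (-3.640) = 44.34 cm to the left of lens 2, so d_o2 = +44.34 cm.
Lens 2 is diverging, so f₂ = −16.9 cm.
Lens 2: 1/d_i2 = 1/f₂ − 1/d_o2 = 1/(-16.9) − 1/(44.34) = -0.08172, so d_i2 = -12.2 cm.
The final image is virtual, 12.2 cm to the left of lens 2 (overall magnification ≈ 0.39).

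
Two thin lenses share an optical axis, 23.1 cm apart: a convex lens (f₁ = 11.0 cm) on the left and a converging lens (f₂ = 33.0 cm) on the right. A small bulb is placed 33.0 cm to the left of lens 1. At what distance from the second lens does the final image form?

8.25 cm

Lens 1: 1/d_i1 = 1/f₁ − 1/d_o1 = 1/(11.0) − 1/(33.0) = 0.06061, so d_i1 = 16.50 cm.
The intermediate image is 16.50 cm to the right of lens 1, which is 23.1 − (16.50) = 6.600 cm to the left of lens 2, so d_o2 = +6.600 cm.
Lens 2: 1/d_i2 = 1/f₂ − 1/d_o2 = 1/(33.0) − 1/(6.600) = -0.1212, so d_i2 = -8.25 cm.
The final image is virtual, 8.25 cm to the left of lens 2 (overall magnification ≈ -0.62).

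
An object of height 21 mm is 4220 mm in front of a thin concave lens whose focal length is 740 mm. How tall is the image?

For a concave lens, f = -740 mm.
1/d_i = 1/f − 1/d_o = 1/(-740.0) − 1/(4220) = -0.001588, so d_i = -629.6 mm.
m = −d_i/d_o = +0.1492.
|h_i| = |m|·h_o = 0.1492 × 21 = 3.13 mm. The image is virtual, upright and reduced, on the same side as the object.

3.13 mm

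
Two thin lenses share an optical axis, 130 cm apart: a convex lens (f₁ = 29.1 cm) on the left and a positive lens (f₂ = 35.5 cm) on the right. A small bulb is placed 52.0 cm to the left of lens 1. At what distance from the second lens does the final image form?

Lens 1: 1/d_i1 = 1/f₁ − 1/d_o1 = 1/(29.1) − 1/(52.0) = 0.01513, so d_i1 = 66.08 cm.
The intermediate image is 66.08 cm to the right of lens 1, which is 130 − (66.08) = 63.92 cm to the left of lens 2, so d_o2 = +63.92 cm.
Lens 2: 1/d_i2 = 1/f₂ − 1/d_o2 = 1/(35.5) − 1/(63.92) = 0.01252, so d_i2 = 79.8 cm.
The final image is real, 79.8 cm to the right of lens 2 (overall magnification ≈ 1.6).

79.8 cm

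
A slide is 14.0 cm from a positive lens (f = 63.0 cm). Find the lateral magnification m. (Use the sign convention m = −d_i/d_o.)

m = +1.29

1/d_i = 1/f − 1/d_o = 1/(63.00) − 1/(14.0) = -0.05556, so d_i = -18.00 cm.
m = −d_i/d_o = −(-18.00)/(14.0) = +1.29.
The image is virtual, upright and enlarged, on the same side as the object.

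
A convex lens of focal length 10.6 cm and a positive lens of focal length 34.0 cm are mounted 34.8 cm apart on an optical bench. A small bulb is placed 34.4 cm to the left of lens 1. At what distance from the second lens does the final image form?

45.6 cm

Lens 1: 1/d_i1 = 1/f₁ − 1/d_o1 = 1/(10.6) − 1/(34.4) = 0.06527, so d_i1 = 15.32 cm.
The intermediate image is 15.32 cm to the right of lens 1, which is 34.8 − (15.32) = 19.48 cm to the left of lens 2, so d_o2 = +19.48 cm.
Lens 2: 1/d_i2 = 1/f₂ − 1/d_o2 = 1/(34.0) − 1/(19.48) = -0.02192, so d_i2 = -45.6 cm.
The final image is virtual, 45.6 cm to the left of lens 2 (overall magnification ≈ -1.0).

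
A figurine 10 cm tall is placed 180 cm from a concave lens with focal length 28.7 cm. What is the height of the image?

For a concave lens, f = -28.7 cm.
1/d_i = 1/f − 1/d_o = 1/(-28.70) − 1/(180) = -0.04040, so d_i = -24.75 cm.
m = −d_i/d_o = +0.1375.
|h_i| = |m|·h_o = 0.1375 × 10 = 1.38 cm. The image is virtual, upright and reduced, on the same side as the object.

1.38 cm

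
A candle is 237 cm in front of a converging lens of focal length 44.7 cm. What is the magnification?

m = -0.232

1/d_i = 1/f − 1/d_o = 1/(44.70) − 1/(237) = 0.01815, so d_i = 55.09 cm.
m = −d_i/d_o = −(55.09)/(237) = -0.232.
The image is real, inverted and reduced, on the far side of the lens.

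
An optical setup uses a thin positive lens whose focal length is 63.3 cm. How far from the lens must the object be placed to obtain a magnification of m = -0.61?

167 cm

m = −d_i/d_o ⇒ d_i = −m·d_o.
1/f = 1/d_o + 1/d_i = 1/d_o − 1/(m·d_o) = (1 − 1/m)/d_o, so d_o = f(1 − 1/m) = (63.30)(1 − 1/(-0.61)) = 167 cm.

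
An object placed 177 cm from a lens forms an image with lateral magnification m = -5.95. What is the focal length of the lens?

f = 152 cm (converging)

m = −d_i/d_o ⇒ d_i = −m·d_o = −(-5.95)·(177) = 1053 cm.
1/f = 1/d_o + 1/d_i = 1/(177) + 1/(1053) = 0.006599, so f = 152 cm.
Since f is positive, the lens is converging.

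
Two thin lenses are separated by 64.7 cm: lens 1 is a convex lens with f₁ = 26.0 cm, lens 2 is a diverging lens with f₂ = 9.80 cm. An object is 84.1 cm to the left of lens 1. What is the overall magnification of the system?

Lens 1: 1/d_i1 = 1/(26.0) − 1/(84.1) = 0.02657, so d_i1 = 37.64 cm; m₁ = −d_i1/d_o1 = -0.4476.
d_o2 = 64.7 − (37.64) = 27.06 cm.
f₂ = −9.80 cm (diverging).
Lens 2: 1/d_i2 = 1/(-9.80) − 1/(27.06) = -0.1390, so d_i2 = -7.194 cm; m₂ = −d_i2/d_o2 = +0.2659.
m = m₁·m₂ = (-0.4476)(+0.2659) = -0.119.

m = -0.119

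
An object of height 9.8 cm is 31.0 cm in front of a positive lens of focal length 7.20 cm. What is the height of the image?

2.96 cm

1/d_i = 1/f − 1/d_o = 1/(7.200) − 1/(31.0) = 0.1066, so d_i = 9.378 cm.
m = −d_i/d_o = -0.3025.
|h_i| = |m|·h_o = 0.3025 × 9.8 = 2.96 cm. The image is real, inverted and reduced, on the far side of the lens.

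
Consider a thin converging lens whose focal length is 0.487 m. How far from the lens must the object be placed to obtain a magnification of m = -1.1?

m = −d_i/d_o ⇒ d_i = −m·d_o.
1/f = 1/d_o + 1/d_i = 1/d_o − 1/(m·d_o) = (1 − 1/m)/d_o, so d_o = f(1 − 1/m) = (0.4870)(1 − 1/(-1.1)) = 0.930 m.

0.930 m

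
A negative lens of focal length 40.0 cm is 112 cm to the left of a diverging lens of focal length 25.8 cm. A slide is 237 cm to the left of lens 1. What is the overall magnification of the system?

f₁ = −40.0 cm (diverging).
Lens 1: 1/d_i1 = 1/(-40.0) − 1/(237) = -0.02922, so d_i1 = -34.22 cm; m₁ = −d_i1/d_o1 = +0.1444.
d_o2 = 112 − (-34.22) = 146.2 cm.
f₂ = −25.8 cm (diverging).
Lens 2: 1/d_i2 = 1/(-25.8) − 1/(146.2) = -0.04560, so d_i2 = -21.93 cm; m₂ = −d_i2/d_o2 = +0.1500.
m = m₁·m₂ = (+0.1444)(+0.1500) = +0.0217.

m = +0.0217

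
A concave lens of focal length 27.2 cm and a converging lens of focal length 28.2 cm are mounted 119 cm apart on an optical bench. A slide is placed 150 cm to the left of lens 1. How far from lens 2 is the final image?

Lens 1 is diverging, so f₁ = −27.2 cm.
Lens 1: 1/d_i1 = 1/f₁ − 1/d_o1 = 1/(-27.2) − 1/(150) = -0.04343, so d_i1 = -23.02 cm.
The intermediate image is 23.02 cm to the left of lens 1 (virtual), which is 119 − (-23.02) = 142.0 cm to the left of lens 2, so d_o2 = +142.0 cm.
Lens 2: 1/d_i2 = 1/f₂ − 1/d_o2 = 1/(28.2) − 1/(142.0) = 0.02842, so d_i2 = 35.2 cm.
The final image is real, 35.2 cm to the right of lens 2 (overall magnification ≈ -0.038).

35.2 cm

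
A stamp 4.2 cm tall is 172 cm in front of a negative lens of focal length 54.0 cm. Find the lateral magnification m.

For a negative lens, f = -54.0 cm.
1/d_i = 1/f − 1/d_o = 1/(-54.00) − 1/(172) = -0.02433, so d_i = -41.10 cm.
m = −d_i/d_o = −(-41.10)/(172) = +0.239.
The image is virtual, upright and reduced, on the same side as the object.

m = +0.239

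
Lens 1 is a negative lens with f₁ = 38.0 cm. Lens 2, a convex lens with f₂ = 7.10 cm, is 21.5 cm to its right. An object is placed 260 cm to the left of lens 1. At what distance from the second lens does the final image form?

Lens 1 is diverging, so f₁ = −38.0 cm.
Lens 1: 1/d_i1 = 1/f₁ − 1/d_o1 = 1/(-38.0) − 1/(260) = -0.03016, so d_i1 = -33.15 cm.
The intermediate image is 33.15 cm to the left of lens 1 (virtual), which is 21.5 − (-33.15) = 54.65 cm to the left of lens 2, so d_o2 = +54.65 cm.
Lens 2: 1/d_i2 = 1/f₂ − 1/d_o2 = 1/(7.10) − 1/(54.65) = 0.1225, so d_i2 = 8.16 cm.
The final image is real, 8.16 cm to the right of lens 2 (overall magnification ≈ -0.019).

8.16 cm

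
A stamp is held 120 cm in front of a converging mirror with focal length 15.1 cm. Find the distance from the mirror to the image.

Mirror equation: 1/s_i = 1/f − 1/s_o = 1/(15.10) − 1/(120) = 0.06623 − 0.008333 = 0.05789, so s_i = 17.3 cm.
The image is real, inverted and reduced, in front of the mirror.

17.3 cm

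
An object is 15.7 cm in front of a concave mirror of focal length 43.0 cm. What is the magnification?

1/d_i = 1/f − 1/d_o = 1/(43.00) − 1/(15.7) = -0.04044, so d_i = -24.73 cm.
m = −d_i/d_o = −(-24.73)/(15.7) = +1.58.
The image is virtual, upright and enlarged, behind the mirror.

m = +1.58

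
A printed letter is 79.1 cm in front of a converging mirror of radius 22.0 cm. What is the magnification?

m = -0.162

f = R/2 = 22.0/2 = 11.00 cm.
1/d_i = 1/f − 1/d_o = 1/(11.00) − 1/(79.1) = 0.07827, so d_i = 12.78 cm.
m = −d_i/d_o = −(12.78)/(79.1) = -0.162.
The image is real, inverted and reduced, in front of the mirror.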